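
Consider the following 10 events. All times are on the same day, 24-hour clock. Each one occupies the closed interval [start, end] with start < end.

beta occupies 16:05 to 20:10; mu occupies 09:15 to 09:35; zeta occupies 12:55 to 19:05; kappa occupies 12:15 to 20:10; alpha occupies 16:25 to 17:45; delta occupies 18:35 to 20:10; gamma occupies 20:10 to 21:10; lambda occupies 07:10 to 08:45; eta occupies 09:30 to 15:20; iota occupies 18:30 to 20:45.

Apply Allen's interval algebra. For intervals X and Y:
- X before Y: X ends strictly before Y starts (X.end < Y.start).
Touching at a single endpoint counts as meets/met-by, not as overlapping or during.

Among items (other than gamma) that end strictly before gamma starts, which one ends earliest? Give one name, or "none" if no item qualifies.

Target gamma = [20:10, 21:10].
alpha [16:25, 17:45] → before → candidate.
beta [16:05, 20:10] → meets → excluded.
delta [18:35, 20:10] → meets → excluded.
eta [09:30, 15:20] → before → candidate.
iota [18:30, 20:45] → overlaps → excluded.
kappa [12:15, 20:10] → meets → excluded.
lambda [07:10, 08:45] → before → candidate.
mu [09:15, 09:35] → before → candidate.
zeta [12:55, 19:05] → before → candidate.
Among candidates, earliest end is 08:45 → lambda.

lambda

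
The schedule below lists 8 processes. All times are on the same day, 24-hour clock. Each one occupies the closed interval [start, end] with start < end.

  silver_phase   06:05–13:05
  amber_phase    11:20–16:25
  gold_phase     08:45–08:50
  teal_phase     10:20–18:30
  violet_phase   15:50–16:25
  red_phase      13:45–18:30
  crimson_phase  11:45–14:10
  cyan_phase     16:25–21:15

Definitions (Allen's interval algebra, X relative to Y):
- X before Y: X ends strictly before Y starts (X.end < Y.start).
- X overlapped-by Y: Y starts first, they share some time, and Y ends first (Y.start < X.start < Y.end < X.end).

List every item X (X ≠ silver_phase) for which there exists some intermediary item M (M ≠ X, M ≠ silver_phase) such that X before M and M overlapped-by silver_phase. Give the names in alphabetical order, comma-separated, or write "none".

Target silver_phase = [06:05, 13:05].
Intermediaries M with M overlapped-by silver_phase: amber_phase, crimson_phase, teal_phase.
Via amber_phase — items with X before amber_phase: gold_phase.
Via crimson_phase — items with X before crimson_phase: gold_phase.
Via teal_phase — items with X before teal_phase: gold_phase.
Union: gold_phase.

gold_phase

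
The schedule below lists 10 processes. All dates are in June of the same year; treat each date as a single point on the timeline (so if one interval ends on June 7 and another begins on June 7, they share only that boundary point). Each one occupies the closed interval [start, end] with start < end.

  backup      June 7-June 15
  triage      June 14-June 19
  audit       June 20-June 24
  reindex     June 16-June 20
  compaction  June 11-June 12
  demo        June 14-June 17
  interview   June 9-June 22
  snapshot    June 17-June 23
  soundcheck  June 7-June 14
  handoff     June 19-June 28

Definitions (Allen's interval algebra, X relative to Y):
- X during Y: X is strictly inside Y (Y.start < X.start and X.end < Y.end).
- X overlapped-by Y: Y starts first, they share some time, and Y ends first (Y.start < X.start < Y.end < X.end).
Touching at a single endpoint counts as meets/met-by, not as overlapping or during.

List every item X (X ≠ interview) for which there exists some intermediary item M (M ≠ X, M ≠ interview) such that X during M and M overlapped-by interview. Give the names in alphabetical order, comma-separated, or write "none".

Target interview = [June 9, June 22].
Intermediaries M with M overlapped-by interview: audit, handoff, snapshot.
Via audit — items with X during audit: none.
Via handoff — items with X during handoff: audit.
Via snapshot — items with X during snapshot: none.
Union: audit.

audit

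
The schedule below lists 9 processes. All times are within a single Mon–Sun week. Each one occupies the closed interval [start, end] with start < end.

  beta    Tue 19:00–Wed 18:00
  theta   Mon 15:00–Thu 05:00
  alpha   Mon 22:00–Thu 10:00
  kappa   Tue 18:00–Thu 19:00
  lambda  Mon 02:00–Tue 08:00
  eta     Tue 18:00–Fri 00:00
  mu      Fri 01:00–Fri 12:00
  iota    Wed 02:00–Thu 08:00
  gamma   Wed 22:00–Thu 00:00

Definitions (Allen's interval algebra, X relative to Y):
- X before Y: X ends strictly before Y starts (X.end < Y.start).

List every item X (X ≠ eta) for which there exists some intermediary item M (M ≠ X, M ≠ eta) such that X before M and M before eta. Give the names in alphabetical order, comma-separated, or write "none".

none

Target eta = [Tue 18:00, Fri 00:00].
Intermediaries M with M before eta: lambda.
Via lambda — items with X before lambda: none.
Union: none.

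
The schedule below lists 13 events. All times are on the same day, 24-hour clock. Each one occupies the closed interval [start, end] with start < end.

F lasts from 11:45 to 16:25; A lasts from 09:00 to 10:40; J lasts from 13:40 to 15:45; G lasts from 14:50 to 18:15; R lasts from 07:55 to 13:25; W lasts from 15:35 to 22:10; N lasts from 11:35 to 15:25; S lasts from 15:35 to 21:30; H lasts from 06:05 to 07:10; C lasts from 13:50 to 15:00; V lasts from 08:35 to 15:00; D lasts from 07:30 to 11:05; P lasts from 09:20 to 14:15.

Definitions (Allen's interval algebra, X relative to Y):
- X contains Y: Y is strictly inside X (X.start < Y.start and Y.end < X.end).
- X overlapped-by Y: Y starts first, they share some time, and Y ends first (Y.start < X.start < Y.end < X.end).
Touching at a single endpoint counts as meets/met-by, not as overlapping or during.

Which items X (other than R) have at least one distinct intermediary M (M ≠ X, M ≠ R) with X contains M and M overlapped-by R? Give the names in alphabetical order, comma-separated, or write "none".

Target R = [07:55, 13:25].
Intermediaries M with M overlapped-by R: F, N, P, V.
Via F — items with X contains F: none.
Via N — items with X contains N: none.
Via P — items with X contains P: V.
Via V — items with X contains V: none.
Union: V.

V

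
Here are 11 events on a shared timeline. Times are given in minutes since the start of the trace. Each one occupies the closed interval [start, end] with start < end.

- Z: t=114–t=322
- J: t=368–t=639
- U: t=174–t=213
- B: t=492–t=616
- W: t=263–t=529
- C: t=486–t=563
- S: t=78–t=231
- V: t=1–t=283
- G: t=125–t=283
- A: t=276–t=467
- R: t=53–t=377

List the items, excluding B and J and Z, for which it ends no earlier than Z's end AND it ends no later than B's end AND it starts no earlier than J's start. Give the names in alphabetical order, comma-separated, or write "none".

C

Conditions: its end is no earlier than Z's end (X.end >= t=322) AND its end is no later than B's end (X.end <= t=616) AND its start is no earlier than J's start (X.start >= t=368).
A: end t=467 >= t=322? ✓; end t=467 <= t=616? ✓; start t=276 >= t=368? ✗ → no.
C: end t=563 >= t=322? ✓; end t=563 <= t=616? ✓; start t=486 >= t=368? ✓ → yes.
G: end t=283 >= t=322? ✗; end t=283 <= t=616? ✓; start t=125 >= t=368? ✗ → no.
R: end t=377 >= t=322? ✓; end t=377 <= t=616? ✓; start t=53 >= t=368? ✗ → no.
S: end t=231 >= t=322? ✗; end t=231 <= t=616? ✓; start t=78 >= t=368? ✗ → no.
U: end t=213 >= t=322? ✗; end t=213 <= t=616? ✓; start t=174 >= t=368? ✗ → no.
V: end t=283 >= t=322? ✗; end t=283 <= t=616? ✓; start t=1 >= t=368? ✗ → no.
W: end t=529 >= t=322? ✓; end t=529 <= t=616? ✓; start t=263 >= t=368? ✗ → no.
Result: C.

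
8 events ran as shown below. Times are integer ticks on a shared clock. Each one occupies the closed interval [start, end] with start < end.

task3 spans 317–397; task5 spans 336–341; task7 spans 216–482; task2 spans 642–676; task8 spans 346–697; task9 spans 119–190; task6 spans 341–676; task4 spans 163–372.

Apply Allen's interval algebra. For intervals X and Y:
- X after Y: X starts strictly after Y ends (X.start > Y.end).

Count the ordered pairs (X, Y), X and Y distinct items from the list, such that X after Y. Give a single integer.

Checking all 56 ordered pairs for relation 'after'; matching pairs in alphabetical order:
(task2, task3): task2 after task3 ✓
(task2, task4): task2 after task4 ✓
(task2, task5): task2 after task5 ✓
(task2, task7): task2 after task7 ✓
(task2, task9): task2 after task9 ✓
(task3, task9): task3 after task9 ✓
(task5, task9): task5 after task9 ✓
(task6, task9): task6 after task9 ✓
(task7, task9): task7 after task9 ✓
(task8, task5): task8 after task5 ✓
(task8, task9): task8 after task9 ✓
Count: 11.

11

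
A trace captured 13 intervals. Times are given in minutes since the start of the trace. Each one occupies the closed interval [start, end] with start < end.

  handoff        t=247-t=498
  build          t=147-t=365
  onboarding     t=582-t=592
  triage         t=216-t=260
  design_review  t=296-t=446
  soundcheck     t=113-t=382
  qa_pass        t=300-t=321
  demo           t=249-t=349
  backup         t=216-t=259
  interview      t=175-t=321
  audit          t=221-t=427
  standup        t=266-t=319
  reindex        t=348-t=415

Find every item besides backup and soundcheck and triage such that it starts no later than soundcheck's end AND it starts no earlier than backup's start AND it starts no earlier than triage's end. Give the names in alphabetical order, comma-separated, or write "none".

design_review, qa_pass, reindex, standup

Conditions: its start is no later than soundcheck's end (X.start <= t=382) AND its start is no earlier than backup's start (X.start >= t=216) AND its start is no earlier than triage's end (X.start >= t=260).
audit: start t=221 <= t=382? ✓; start t=221 >= t=216? ✓; start t=221 >= t=260? ✗ → no.
build: start t=147 <= t=382? ✓; start t=147 >= t=216? ✗; start t=147 >= t=260? ✗ → no.
demo: start t=249 <= t=382? ✓; start t=249 >= t=216? ✓; start t=249 >= t=260? ✗ → no.
design_review: start t=296 <= t=382? ✓; start t=296 >= t=216? ✓; start t=296 >= t=260? ✓ → yes.
handoff: start t=247 <= t=382? ✓; start t=247 >= t=216? ✓; start t=247 >= t=260? ✗ → no.
interview: start t=175 <= t=382? ✓; start t=175 >= t=216? ✗; start t=175 >= t=260? ✗ → no.
onboarding: start t=582 <= t=382? ✗; start t=582 >= t=216? ✓; start t=582 >= t=260? ✓ → no.
qa_pass: start t=300 <= t=382? ✓; start t=300 >= t=216? ✓; start t=300 >= t=260? ✓ → yes.
reindex: start t=348 <= t=382? ✓; start t=348 >= t=216? ✓; start t=348 >= t=260? ✓ → yes.
standup: start t=266 <= t=382? ✓; start t=266 >= t=216? ✓; start t=266 >= t=260? ✓ → yes.
Result: design_review, qa_pass, reindex, standup.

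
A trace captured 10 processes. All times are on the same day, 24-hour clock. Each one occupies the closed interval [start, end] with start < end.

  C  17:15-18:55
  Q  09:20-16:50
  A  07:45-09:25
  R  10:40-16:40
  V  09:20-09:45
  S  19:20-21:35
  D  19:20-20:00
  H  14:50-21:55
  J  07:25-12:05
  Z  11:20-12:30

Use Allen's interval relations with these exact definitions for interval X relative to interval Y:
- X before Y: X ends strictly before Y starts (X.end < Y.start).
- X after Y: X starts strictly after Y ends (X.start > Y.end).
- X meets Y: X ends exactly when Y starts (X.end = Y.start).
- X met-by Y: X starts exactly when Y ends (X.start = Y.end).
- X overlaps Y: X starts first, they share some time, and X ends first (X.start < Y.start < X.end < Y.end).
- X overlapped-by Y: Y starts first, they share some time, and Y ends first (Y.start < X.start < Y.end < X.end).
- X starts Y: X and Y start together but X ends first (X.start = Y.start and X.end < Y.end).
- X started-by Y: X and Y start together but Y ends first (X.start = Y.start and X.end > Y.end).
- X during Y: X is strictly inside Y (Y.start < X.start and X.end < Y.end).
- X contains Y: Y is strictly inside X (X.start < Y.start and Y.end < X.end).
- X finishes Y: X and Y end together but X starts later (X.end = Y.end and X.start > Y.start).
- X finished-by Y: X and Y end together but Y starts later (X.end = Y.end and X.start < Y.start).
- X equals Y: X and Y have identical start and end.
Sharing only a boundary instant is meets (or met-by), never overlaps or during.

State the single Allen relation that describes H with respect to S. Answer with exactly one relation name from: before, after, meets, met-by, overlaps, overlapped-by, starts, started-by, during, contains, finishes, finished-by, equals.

H = [14:50, 21:55]; S = [19:20, 21:35].
Compare endpoints: H.start < S.start, H.start < S.end, H.end > S.start, H.end > S.end.
That pattern is 'contains'.

contains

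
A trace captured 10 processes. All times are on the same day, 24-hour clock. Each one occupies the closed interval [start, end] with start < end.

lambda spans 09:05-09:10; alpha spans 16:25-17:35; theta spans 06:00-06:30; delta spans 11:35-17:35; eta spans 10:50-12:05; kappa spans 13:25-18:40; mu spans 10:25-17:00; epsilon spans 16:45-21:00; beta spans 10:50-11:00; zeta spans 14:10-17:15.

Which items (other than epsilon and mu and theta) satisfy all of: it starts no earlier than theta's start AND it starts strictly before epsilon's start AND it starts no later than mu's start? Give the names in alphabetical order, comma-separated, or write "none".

lambda

Conditions: its start is no earlier than theta's start (X.start >= 06:00) AND its start is strictly before epsilon's start (X.start < 16:45) AND its start is no later than mu's start (X.start <= 10:25).
alpha: start 16:25 >= 06:00? ✓; start 16:25 < 16:45? ✓; start 16:25 <= 10:25? ✗ → no.
beta: start 10:50 >= 06:00? ✓; start 10:50 < 16:45? ✓; start 10:50 <= 10:25? ✗ → no.
delta: start 11:35 >= 06:00? ✓; start 11:35 < 16:45? ✓; start 11:35 <= 10:25? ✗ → no.
eta: start 10:50 >= 06:00? ✓; start 10:50 < 16:45? ✓; start 10:50 <= 10:25? ✗ → no.
kappa: start 13:25 >= 06:00? ✓; start 13:25 < 16:45? ✓; start 13:25 <= 10:25? ✗ → no.
lambda: start 09:05 >= 06:00? ✓; start 09:05 < 16:45? ✓; start 09:05 <= 10:25? ✓ → yes.
zeta: start 14:10 >= 06:00? ✓; start 14:10 < 16:45? ✓; start 14:10 <= 10:25? ✗ → no.
Result: lambda.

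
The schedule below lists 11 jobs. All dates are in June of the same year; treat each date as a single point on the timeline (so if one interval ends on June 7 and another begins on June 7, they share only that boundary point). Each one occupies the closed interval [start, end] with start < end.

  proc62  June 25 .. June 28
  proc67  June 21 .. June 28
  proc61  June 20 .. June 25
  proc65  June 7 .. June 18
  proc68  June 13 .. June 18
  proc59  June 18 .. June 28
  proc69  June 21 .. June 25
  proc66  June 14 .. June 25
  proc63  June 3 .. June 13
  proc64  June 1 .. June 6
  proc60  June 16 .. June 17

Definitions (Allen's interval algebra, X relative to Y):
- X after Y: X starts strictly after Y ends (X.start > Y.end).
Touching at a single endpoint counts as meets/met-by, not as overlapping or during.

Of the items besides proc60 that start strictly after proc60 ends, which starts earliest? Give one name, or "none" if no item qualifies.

Target proc60 = [June 16, June 17].
proc59 [June 18, June 28] → after → candidate.
proc61 [June 20, June 25] → after → candidate.
proc62 [June 25, June 28] → after → candidate.
proc63 [June 3, June 13] → before → excluded.
proc64 [June 1, June 6] → before → excluded.
proc65 [June 7, June 18] → contains → excluded.
proc66 [June 14, June 25] → contains → excluded.
proc67 [June 21, June 28] → after → candidate.
proc68 [June 13, June 18] → contains → excluded.
proc69 [June 21, June 25] → after → candidate.
Among candidates, earliest start is June 18 → proc59.

proc59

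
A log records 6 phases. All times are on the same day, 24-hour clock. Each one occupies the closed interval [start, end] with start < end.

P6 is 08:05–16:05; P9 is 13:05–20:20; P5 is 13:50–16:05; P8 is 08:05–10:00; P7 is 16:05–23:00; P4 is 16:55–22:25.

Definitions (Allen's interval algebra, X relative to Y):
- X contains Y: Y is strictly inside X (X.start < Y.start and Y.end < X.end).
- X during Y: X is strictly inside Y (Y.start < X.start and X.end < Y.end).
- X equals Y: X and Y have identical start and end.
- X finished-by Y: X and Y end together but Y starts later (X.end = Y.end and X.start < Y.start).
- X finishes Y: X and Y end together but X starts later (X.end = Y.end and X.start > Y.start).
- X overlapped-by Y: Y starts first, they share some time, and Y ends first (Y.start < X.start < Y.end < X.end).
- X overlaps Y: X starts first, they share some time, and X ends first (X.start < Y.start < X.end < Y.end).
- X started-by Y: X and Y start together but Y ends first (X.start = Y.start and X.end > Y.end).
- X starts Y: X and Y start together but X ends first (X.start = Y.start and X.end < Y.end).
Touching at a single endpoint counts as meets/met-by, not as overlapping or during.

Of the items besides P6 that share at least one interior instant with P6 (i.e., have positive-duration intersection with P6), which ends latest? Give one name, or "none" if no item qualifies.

P9

Target P6 = [08:05, 16:05].
P4 [16:55, 22:25] → after → excluded.
P5 [13:50, 16:05] → finishes → candidate.
P7 [16:05, 23:00] → met-by → excluded.
P8 [08:05, 10:00] → starts → candidate.
P9 [13:05, 20:20] → overlapped-by → candidate.
Among candidates, latest end is 20:20 → P9.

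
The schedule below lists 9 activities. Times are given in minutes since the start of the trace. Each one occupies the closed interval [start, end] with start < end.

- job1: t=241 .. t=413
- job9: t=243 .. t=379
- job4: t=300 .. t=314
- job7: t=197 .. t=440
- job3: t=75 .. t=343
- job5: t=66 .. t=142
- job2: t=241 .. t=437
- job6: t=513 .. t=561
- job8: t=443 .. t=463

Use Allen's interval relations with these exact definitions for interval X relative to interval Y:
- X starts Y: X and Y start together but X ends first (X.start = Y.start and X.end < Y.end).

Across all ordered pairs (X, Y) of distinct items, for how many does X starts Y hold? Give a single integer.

1

Checking all 72 ordered pairs for relation 'starts'; matching pairs in alphabetical order:
(job1, job2): job1 starts job2 ✓
Count: 1.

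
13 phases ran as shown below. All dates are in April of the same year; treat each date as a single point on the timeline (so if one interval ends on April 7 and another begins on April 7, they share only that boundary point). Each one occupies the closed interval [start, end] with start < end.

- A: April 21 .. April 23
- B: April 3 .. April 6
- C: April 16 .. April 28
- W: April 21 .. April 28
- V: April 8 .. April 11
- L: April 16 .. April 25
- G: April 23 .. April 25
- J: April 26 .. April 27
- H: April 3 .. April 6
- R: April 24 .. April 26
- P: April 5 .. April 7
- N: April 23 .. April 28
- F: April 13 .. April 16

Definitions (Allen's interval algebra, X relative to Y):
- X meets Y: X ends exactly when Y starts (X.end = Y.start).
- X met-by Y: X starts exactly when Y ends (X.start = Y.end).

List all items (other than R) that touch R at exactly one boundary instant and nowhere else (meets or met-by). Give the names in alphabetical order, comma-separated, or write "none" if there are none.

Target R = [April 24, April 26].
A [April 21, April 23] → before → no.
B [April 3, April 6] → before → no.
C [April 16, April 28] → contains → no.
F [April 13, April 16] → before → no.
G [April 23, April 25] → overlaps → no.
H [April 3, April 6] → before → no.
J [April 26, April 27] → met-by → yes.
L [April 16, April 25] → overlaps → no.
N [April 23, April 28] → contains → no.
P [April 5, April 7] → before → no.
V [April 8, April 11] → before → no.
W [April 21, April 28] → contains → no.
Result: J.

J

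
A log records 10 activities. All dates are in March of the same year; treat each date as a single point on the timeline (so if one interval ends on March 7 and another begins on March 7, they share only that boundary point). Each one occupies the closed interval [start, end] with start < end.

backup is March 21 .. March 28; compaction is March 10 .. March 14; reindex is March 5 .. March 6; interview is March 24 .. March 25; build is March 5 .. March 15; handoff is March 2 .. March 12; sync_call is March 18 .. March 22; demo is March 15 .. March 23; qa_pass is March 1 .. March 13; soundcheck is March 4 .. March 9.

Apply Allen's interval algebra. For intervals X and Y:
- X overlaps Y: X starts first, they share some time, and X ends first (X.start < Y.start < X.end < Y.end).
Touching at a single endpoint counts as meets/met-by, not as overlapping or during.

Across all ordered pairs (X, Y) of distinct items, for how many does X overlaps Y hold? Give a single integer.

7

Checking all 90 ordered pairs for relation 'overlaps'; matching pairs in alphabetical order:
(demo, backup): demo overlaps backup ✓
(handoff, build): handoff overlaps build ✓
(handoff, compaction): handoff overlaps compaction ✓
(qa_pass, build): qa_pass overlaps build ✓
(qa_pass, compaction): qa_pass overlaps compaction ✓
(soundcheck, build): soundcheck overlaps build ✓
(sync_call, backup): sync_call overlaps backup ✓
Count: 7.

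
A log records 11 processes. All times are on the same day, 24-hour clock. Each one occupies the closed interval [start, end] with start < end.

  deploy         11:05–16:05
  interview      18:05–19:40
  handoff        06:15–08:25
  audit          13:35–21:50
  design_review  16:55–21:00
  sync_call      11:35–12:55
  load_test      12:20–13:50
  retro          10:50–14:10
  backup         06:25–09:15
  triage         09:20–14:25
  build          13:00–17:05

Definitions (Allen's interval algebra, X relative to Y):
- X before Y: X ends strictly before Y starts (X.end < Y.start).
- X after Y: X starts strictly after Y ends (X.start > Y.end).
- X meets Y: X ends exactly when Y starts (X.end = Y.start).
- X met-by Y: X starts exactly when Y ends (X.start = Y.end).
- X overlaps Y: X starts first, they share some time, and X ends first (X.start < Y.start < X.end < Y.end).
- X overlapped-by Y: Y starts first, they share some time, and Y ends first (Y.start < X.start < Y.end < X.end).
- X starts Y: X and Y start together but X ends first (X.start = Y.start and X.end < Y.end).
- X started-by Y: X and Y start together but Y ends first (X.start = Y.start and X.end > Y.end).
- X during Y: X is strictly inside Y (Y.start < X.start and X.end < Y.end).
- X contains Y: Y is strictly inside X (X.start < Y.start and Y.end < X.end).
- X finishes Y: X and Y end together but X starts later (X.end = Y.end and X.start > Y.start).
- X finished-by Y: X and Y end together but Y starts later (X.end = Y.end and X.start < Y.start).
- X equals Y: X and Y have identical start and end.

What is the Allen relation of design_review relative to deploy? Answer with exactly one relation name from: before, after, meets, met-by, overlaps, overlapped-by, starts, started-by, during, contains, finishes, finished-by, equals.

design_review = [16:55, 21:00]; deploy = [11:05, 16:05].
Compare endpoints: design_review.start > deploy.start, design_review.start > deploy.end, design_review.end > deploy.start, design_review.end > deploy.end.
That pattern is 'after'.

after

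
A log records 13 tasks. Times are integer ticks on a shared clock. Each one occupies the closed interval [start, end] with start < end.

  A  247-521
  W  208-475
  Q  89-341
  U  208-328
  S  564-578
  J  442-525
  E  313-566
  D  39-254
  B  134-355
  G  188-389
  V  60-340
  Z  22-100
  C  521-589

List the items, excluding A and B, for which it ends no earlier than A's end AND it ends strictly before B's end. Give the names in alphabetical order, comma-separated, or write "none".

Conditions: its end is no earlier than A's end (X.end >= 521) AND its end is strictly before B's end (X.end < 355).
C: end 589 >= 521? ✓; end 589 < 355? ✗ → no.
D: end 254 >= 521? ✗; end 254 < 355? ✓ → no.
E: end 566 >= 521? ✓; end 566 < 355? ✗ → no.
G: end 389 >= 521? ✗; end 389 < 355? ✗ → no.
J: end 525 >= 521? ✓; end 525 < 355? ✗ → no.
Q: end 341 >= 521? ✗; end 341 < 355? ✓ → no.
S: end 578 >= 521? ✓; end 578 < 355? ✗ → no.
U: end 328 >= 521? ✗; end 328 < 355? ✓ → no.
V: end 340 >= 521? ✗; end 340 < 355? ✓ → no.
W: end 475 >= 521? ✗; end 475 < 355? ✗ → no.
Z: end 100 >= 521? ✗; end 100 < 355? ✓ → no.
Result: none.

none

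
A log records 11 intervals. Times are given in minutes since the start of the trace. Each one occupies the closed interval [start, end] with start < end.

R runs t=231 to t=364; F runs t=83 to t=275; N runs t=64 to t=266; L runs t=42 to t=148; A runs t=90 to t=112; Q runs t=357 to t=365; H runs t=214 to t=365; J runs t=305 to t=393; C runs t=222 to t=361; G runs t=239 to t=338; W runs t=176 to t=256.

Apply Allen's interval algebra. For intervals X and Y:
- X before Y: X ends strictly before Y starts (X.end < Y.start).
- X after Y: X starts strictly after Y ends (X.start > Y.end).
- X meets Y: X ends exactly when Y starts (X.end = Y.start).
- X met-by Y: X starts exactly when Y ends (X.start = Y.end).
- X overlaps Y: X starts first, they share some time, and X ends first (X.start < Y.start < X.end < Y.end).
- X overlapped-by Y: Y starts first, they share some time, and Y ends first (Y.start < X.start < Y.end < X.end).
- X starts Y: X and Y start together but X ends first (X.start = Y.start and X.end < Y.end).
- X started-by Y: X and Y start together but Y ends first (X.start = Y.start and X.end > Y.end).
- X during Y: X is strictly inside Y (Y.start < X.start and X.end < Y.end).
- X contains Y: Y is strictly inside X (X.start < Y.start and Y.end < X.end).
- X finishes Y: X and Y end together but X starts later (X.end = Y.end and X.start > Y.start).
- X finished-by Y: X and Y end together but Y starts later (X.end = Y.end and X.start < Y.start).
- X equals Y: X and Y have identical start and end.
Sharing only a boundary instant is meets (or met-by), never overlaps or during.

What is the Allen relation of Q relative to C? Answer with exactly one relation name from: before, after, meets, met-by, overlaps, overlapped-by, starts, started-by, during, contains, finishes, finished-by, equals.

Q = [t=357, t=365]; C = [t=222, t=361].
Compare endpoints: Q.start > C.start, Q.start < C.end, Q.end > C.start, Q.end > C.end.
That pattern is 'overlapped-by'.

overlapped-by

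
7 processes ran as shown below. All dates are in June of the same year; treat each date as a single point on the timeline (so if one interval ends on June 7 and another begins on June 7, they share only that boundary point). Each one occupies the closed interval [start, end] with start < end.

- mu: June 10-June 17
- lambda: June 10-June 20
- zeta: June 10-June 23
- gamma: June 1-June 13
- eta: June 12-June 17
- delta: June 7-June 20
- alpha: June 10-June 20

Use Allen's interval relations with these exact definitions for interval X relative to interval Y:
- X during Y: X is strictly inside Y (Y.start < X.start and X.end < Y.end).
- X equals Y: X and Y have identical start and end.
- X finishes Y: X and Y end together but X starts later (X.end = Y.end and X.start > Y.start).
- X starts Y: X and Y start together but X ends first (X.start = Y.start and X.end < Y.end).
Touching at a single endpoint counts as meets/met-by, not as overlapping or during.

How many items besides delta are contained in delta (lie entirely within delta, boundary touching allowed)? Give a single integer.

4

Target delta = [June 7, June 20].
alpha [June 10, June 20] → finishes → counts.
eta [June 12, June 17] → during → counts.
gamma [June 1, June 13] → overlaps → no.
lambda [June 10, June 20] → finishes → counts.
mu [June 10, June 17] → during → counts.
zeta [June 10, June 23] → overlapped-by → no.
Total: 4.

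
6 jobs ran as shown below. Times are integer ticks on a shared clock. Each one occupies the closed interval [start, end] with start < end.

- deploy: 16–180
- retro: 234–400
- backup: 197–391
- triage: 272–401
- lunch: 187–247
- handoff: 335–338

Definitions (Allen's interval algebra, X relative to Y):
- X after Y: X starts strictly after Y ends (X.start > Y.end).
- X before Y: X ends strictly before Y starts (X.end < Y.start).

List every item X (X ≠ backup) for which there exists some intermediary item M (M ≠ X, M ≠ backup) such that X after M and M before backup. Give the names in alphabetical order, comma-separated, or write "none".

Target backup = [197, 391].
Intermediaries M with M before backup: deploy.
Via deploy — items with X after deploy: handoff, lunch, retro, triage.
Union: handoff, lunch, retro, triage.

handoff, lunch, retro, triage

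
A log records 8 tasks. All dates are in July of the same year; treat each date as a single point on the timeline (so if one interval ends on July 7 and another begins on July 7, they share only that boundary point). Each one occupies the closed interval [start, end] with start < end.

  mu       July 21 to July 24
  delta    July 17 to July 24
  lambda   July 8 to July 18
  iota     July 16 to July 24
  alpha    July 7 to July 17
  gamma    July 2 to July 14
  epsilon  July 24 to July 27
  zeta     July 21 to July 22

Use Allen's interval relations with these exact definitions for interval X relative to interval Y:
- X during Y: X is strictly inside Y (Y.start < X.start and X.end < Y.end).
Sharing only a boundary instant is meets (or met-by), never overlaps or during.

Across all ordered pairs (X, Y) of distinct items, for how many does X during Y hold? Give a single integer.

Checking all 56 ordered pairs for relation 'during'; matching pairs in alphabetical order:
(zeta, delta): zeta during delta ✓
(zeta, iota): zeta during iota ✓
Count: 2.

2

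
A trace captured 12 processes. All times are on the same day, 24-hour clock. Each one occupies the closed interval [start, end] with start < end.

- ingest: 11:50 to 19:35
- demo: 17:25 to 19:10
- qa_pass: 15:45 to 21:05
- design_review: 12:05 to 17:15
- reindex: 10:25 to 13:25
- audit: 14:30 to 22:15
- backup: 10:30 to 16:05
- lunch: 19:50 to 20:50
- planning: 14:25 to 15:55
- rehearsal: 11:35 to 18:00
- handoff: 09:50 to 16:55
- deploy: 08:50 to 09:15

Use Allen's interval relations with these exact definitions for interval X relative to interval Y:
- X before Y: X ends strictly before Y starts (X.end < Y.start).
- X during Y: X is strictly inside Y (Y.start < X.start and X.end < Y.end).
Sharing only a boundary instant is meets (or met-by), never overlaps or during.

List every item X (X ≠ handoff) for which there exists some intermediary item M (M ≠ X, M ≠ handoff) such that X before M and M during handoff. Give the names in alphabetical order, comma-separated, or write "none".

Target handoff = [09:50, 16:55].
Intermediaries M with M during handoff: backup, planning, reindex.
Via backup — items with X before backup: deploy.
Via planning — items with X before planning: deploy, reindex.
Via reindex — items with X before reindex: deploy.
Union: deploy, reindex.

deploy, reindex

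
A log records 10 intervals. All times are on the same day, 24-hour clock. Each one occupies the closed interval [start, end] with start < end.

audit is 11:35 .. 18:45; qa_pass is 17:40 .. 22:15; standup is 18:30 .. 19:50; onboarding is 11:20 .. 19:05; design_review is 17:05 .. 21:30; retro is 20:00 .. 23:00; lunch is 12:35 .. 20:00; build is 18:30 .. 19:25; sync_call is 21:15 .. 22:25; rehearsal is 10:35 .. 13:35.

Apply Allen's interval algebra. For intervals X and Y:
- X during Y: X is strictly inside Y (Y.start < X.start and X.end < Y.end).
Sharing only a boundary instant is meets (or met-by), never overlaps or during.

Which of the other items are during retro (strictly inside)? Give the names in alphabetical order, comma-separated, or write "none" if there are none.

Target retro = [20:00, 23:00].
audit [11:35, 18:45] → before → no.
build [18:30, 19:25] → before → no.
design_review [17:05, 21:30] → overlaps → no.
lunch [12:35, 20:00] → meets → no.
onboarding [11:20, 19:05] → before → no.
qa_pass [17:40, 22:15] → overlaps → no.
rehearsal [10:35, 13:35] → before → no.
standup [18:30, 19:50] → before → no.
sync_call [21:15, 22:25] → during → yes.
Result: sync_call.

sync_call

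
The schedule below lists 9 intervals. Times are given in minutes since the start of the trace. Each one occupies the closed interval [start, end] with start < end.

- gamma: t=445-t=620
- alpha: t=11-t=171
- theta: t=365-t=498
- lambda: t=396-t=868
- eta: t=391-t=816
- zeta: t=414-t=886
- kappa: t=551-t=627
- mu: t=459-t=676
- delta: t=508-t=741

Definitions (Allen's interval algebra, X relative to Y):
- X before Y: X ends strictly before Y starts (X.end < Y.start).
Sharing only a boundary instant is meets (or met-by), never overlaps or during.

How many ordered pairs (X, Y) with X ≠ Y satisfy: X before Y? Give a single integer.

10

Checking all 72 ordered pairs for relation 'before'; matching pairs in alphabetical order:
(alpha, delta): alpha before delta ✓
(alpha, eta): alpha before eta ✓
(alpha, gamma): alpha before gamma ✓
(alpha, kappa): alpha before kappa ✓
(alpha, lambda): alpha before lambda ✓
(alpha, mu): alpha before mu ✓
(alpha, theta): alpha before theta ✓
(alpha, zeta): alpha before zeta ✓
(theta, delta): theta before delta ✓
(theta, kappa): theta before kappa ✓
Count: 10.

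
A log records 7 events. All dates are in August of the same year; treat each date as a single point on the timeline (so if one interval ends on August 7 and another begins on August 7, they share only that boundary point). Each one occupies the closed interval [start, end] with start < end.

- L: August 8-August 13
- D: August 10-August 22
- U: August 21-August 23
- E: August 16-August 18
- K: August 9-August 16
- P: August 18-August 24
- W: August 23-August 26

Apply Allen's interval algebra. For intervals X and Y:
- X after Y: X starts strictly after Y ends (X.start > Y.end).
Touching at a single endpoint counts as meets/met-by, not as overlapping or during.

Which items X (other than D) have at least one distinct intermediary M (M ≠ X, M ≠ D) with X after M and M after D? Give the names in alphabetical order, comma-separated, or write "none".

Target D = [August 10, August 22].
Intermediaries M with M after D: W.
Via W — items with X after W: none.
Union: none.

none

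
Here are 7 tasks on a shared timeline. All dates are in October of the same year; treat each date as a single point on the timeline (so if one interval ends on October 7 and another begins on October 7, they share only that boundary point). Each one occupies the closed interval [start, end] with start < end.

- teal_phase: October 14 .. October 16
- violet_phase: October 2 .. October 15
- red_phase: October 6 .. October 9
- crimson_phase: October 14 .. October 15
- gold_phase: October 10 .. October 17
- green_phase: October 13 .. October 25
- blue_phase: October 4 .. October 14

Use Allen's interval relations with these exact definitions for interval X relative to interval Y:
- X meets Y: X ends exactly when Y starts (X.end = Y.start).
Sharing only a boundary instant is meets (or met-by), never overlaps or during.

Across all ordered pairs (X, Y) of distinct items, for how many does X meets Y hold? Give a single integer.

2

Checking all 42 ordered pairs for relation 'meets'; matching pairs in alphabetical order:
(blue_phase, crimson_phase): blue_phase meets crimson_phase ✓
(blue_phase, teal_phase): blue_phase meets teal_phase ✓
Count: 2.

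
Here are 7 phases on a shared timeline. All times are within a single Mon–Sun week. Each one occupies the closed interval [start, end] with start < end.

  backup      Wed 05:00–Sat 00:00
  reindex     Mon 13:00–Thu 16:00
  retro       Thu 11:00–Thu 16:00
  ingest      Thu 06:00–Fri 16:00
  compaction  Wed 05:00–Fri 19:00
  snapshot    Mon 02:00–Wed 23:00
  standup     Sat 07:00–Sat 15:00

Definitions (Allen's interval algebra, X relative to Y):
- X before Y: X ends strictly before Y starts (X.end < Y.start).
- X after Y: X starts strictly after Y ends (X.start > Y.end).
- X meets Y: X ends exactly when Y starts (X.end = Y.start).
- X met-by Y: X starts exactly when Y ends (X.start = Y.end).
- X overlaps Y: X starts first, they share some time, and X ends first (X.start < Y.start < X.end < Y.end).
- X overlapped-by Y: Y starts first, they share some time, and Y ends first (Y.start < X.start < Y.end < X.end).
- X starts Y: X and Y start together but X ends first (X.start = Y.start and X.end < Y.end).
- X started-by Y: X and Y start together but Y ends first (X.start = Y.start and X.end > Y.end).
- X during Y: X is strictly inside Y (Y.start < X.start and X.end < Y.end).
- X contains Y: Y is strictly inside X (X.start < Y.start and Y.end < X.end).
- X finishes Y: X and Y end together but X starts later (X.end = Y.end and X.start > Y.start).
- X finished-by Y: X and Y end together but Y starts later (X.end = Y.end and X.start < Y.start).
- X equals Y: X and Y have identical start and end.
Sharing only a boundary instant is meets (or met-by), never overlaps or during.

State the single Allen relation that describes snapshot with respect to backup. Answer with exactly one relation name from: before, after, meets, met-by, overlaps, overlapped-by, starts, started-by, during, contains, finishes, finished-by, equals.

overlaps

snapshot = [Mon 02:00, Wed 23:00]; backup = [Wed 05:00, Sat 00:00].
Compare endpoints: snapshot.start < backup.start, snapshot.start < backup.end, snapshot.end > backup.start, snapshot.end < backup.end.
That pattern is 'overlaps'.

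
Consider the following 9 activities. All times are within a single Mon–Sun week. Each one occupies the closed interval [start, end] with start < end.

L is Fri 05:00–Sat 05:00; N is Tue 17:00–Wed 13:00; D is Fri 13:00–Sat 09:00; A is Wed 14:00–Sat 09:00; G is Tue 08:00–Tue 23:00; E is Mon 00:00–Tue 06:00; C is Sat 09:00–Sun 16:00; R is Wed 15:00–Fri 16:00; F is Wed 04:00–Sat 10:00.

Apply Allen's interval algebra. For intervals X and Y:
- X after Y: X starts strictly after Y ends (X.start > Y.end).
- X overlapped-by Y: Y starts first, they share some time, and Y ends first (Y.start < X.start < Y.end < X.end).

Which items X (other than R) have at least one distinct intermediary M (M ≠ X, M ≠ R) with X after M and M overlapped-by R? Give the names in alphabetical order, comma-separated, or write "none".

C

Target R = [Wed 15:00, Fri 16:00].
Intermediaries M with M overlapped-by R: D, L.
Via D — items with X after D: none.
Via L — items with X after L: C.
Union: C.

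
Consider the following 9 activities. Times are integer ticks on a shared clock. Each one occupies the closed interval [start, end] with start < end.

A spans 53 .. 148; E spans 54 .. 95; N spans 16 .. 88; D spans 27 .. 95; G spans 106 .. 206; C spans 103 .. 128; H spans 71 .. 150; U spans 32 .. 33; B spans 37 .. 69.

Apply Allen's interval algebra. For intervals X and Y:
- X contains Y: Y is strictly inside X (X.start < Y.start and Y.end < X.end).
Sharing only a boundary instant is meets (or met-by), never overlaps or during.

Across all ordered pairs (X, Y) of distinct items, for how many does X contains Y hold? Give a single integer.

Checking all 72 ordered pairs for relation 'contains'; matching pairs in alphabetical order:
(A, C): A contains C ✓
(A, E): A contains E ✓
(D, B): D contains B ✓
(D, U): D contains U ✓
(H, C): H contains C ✓
(N, B): N contains B ✓
(N, U): N contains U ✓
Count: 7.

7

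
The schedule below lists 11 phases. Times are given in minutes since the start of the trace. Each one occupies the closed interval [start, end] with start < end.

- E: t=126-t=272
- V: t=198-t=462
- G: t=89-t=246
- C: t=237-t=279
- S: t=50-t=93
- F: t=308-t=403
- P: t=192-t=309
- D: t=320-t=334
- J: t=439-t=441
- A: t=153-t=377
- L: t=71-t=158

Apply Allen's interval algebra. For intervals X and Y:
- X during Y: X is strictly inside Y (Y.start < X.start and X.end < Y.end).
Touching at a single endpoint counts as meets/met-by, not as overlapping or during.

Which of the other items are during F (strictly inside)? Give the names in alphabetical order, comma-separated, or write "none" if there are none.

D

Target F = [t=308, t=403].
A [t=153, t=377] → overlaps → no.
C [t=237, t=279] → before → no.
D [t=320, t=334] → during → yes.
E [t=126, t=272] → before → no.
G [t=89, t=246] → before → no.
J [t=439, t=441] → after → no.
L [t=71, t=158] → before → no.
P [t=192, t=309] → overlaps → no.
S [t=50, t=93] → before → no.
V [t=198, t=462] → contains → no.
Result: D.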